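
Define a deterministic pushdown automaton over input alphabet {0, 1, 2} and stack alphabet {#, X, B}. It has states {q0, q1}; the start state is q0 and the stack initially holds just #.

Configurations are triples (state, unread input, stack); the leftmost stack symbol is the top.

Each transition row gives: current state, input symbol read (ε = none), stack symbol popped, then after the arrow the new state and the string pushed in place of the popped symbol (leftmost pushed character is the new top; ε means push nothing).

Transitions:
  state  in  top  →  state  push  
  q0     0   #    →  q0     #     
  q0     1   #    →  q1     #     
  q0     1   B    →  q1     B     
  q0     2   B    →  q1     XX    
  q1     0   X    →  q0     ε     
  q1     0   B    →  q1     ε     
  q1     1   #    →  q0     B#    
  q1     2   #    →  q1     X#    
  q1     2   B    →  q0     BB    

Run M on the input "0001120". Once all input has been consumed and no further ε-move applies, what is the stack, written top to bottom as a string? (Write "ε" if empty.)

(q0, 0001120, #)
  read 0, top #: go to q0, push # → (q0, 001120, #)
  read 0, top #: go to q0, push # → (q0, 01120, #)
  read 0, top #: go to q0, push # → (q0, 1120, #)
  read 1, top #: go to q1, push # → (q1, 120, #)
  read 1, top #: go to q0, push B# → (q0, 20, B#)
  read 2, top B: go to q1, push XX → (q1, 0, XX#)
  read 0, top X: go to q0, push ε → (q0, ε, X#)
All input consumed in state q0 with stack X#.

X#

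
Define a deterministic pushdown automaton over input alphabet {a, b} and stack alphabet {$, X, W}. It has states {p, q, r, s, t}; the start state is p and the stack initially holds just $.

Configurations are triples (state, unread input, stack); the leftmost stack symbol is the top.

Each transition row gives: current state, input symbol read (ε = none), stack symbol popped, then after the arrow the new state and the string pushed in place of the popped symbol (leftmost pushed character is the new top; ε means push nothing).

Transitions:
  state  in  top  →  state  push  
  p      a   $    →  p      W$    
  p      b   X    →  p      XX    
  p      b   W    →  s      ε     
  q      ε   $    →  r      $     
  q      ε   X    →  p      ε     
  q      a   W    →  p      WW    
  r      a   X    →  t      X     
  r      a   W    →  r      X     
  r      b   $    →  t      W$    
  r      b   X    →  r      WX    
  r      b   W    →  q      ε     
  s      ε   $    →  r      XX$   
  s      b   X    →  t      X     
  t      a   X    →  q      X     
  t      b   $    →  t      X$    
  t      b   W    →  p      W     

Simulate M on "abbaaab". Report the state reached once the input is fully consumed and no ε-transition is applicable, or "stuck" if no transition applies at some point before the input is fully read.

(p, abbaaab, $)
  read a, top $: go to p, push W$ → (p, bbaaab, W$)
  read b, top W: go to s, push ε → (s, baaab, $)
  ε-move, top $: go to r, push XX$ → (r, baaab, XX$)
  read b, top X: go to r, push WX → (r, aaab, WXX$)
  read a, top W: go to r, push X → (r, aab, XXX$)
  read a, top X: go to t, push X → (t, ab, XXX$)
  read a, top X: go to q, push X → (q, b, XXX$)
  ε-move, top X: go to p, push ε → (p, b, XX$)
  read b, top X: go to p, push XX → (p, ε, XXX$)
All input consumed; M is in state p.

p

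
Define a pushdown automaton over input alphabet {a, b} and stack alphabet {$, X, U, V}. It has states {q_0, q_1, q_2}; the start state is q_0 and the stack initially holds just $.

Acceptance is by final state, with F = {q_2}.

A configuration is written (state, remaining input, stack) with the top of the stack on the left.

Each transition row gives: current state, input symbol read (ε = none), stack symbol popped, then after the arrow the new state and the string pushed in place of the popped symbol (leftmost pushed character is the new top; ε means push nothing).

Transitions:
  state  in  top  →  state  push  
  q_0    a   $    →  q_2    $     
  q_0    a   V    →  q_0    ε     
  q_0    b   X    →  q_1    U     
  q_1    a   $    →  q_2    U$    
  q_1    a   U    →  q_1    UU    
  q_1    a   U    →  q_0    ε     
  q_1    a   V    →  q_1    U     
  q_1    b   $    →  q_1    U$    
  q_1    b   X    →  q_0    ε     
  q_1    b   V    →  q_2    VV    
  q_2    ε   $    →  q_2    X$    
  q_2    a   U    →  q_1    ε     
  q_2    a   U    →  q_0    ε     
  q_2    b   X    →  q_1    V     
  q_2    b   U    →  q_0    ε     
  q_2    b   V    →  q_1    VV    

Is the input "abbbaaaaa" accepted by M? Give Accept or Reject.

One accepting computation: (q_0, abbbaaaaa, $) ⊢ (q_2, bbbaaaaa, $) ⊢ (q_2, bbbaaaaa, X$) ⊢ (q_1, bbaaaaa, V$) ⊢ (q_2, baaaaa, VV$) ⊢ (q_1, aaaaa, VVV$) ⊢ (q_1, aaaa, UVV$) ⊢ (q_0, aaa, VV$) ⊢ (q_0, aa, V$) ⊢ (q_0, a, $) ⊢ (q_2, ε, $)
All input consumed and state q_2 ∈ F.

Accept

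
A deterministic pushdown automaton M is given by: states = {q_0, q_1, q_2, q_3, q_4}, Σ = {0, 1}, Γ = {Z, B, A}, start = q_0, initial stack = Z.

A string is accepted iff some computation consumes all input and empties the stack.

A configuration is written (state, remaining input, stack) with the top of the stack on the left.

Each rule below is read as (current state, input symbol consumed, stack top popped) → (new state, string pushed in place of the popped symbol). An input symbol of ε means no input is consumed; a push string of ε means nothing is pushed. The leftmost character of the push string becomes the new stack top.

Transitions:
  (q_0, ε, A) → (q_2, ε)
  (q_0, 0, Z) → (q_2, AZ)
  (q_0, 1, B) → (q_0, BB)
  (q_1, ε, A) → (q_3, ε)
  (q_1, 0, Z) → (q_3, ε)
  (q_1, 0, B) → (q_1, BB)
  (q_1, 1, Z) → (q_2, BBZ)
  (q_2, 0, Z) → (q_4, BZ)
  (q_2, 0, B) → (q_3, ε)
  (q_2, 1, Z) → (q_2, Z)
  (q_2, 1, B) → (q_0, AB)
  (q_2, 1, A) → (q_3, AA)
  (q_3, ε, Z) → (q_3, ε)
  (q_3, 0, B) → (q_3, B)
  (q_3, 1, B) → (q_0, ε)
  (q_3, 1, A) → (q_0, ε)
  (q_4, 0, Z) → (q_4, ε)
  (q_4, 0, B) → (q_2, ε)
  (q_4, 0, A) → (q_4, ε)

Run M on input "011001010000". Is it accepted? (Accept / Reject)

Reject

(q_0, 011001010000, Z)
  read 0, top Z: go to q_2, push AZ → (q_2, 11001010000, AZ)
  read 1, top A: go to q_3, push AA → (q_3, 1001010000, AAZ)
  read 1, top A: go to q_0, push ε → (q_0, 001010000, AZ)
  ε-move, top A: go to q_2, push ε → (q_2, 001010000, Z)
  read 0, top Z: go to q_4, push BZ → (q_4, 01010000, BZ)
  read 0, top B: go to q_2, push ε → (q_2, 1010000, Z)
  read 1, top Z: go to q_2, push Z → (q_2, 010000, Z)
  read 0, top Z: go to q_4, push BZ → (q_4, 10000, BZ)
No transition applies at (q_4, 10000, BZ); input not fully consumed.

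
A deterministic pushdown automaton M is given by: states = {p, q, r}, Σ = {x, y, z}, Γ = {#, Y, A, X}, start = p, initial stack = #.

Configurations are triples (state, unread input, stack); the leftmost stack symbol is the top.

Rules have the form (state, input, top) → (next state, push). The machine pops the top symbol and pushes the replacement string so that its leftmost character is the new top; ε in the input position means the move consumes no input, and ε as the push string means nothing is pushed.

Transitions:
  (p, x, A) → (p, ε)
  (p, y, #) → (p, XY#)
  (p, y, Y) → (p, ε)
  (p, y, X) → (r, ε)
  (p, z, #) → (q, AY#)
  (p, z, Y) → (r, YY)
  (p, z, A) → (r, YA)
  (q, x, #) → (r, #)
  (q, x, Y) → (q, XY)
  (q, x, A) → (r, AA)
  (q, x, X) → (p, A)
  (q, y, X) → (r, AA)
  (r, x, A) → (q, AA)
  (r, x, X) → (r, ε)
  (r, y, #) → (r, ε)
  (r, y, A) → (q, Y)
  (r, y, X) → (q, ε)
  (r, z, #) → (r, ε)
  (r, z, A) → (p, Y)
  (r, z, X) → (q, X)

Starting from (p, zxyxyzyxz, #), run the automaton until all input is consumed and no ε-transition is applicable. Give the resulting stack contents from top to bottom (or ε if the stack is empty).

YYAY#

(p, zxyxyzyxz, #)
  read z, top #: go to q, push AY# → (q, xyxyzyxz, AY#)
  read x, top A: go to r, push AA → (r, yxyzyxz, AAY#)
  read y, top A: go to q, push Y → (q, xyzyxz, YAY#)
  read x, top Y: go to q, push XY → (q, yzyxz, XYAY#)
  read y, top X: go to r, push AA → (r, zyxz, AAYAY#)
  read z, top A: go to p, push Y → (p, yxz, YAYAY#)
  read y, top Y: go to p, push ε → (p, xz, AYAY#)
  read x, top A: go to p, push ε → (p, z, YAY#)
  read z, top Y: go to r, push YY → (r, ε, YYAY#)
All input consumed in state r with stack YYAY#.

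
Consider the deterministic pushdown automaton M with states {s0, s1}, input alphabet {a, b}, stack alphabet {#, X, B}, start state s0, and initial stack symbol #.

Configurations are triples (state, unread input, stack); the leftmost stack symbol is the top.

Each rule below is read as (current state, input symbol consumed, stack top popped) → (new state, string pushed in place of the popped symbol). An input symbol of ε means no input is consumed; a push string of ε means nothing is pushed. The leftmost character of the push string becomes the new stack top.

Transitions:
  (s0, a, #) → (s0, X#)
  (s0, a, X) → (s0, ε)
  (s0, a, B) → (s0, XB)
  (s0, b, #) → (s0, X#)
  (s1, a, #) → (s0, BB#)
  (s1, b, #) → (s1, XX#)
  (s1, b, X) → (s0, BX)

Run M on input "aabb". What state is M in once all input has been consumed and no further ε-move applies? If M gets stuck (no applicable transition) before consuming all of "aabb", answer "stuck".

stuck

(s0, aabb, #)
  read a, top #: go to s0, push X# → (s0, abb, X#)
  read a, top X: go to s0, push ε → (s0, bb, #)
  read b, top #: go to s0, push X# → (s0, b, X#)
No transition for (s0, b, top X); M blocks with input b remaining.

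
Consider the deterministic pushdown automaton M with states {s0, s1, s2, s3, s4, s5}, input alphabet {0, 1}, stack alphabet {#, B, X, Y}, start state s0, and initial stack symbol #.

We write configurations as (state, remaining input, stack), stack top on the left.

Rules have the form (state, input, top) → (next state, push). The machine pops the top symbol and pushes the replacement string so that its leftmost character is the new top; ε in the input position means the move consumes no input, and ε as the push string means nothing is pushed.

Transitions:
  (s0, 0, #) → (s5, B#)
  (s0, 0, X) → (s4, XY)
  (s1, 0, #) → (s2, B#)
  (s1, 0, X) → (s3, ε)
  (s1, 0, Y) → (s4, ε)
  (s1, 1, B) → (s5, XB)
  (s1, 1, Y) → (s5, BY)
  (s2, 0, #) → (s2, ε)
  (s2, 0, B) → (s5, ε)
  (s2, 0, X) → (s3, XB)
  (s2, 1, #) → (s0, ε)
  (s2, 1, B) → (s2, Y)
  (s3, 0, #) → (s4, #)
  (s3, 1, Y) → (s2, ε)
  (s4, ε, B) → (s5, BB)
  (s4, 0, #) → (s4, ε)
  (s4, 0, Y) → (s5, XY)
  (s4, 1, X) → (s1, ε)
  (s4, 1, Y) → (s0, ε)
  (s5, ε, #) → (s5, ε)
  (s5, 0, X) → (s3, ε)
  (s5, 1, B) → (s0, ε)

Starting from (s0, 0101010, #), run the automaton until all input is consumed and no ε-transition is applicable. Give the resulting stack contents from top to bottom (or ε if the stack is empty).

B#

(s0, 0101010, #)
  read 0, top #: go to s5, push B# → (s5, 101010, B#)
  read 1, top B: go to s0, push ε → (s0, 01010, #)
  read 0, top #: go to s5, push B# → (s5, 1010, B#)
  read 1, top B: go to s0, push ε → (s0, 010, #)
  read 0, top #: go to s5, push B# → (s5, 10, B#)
  read 1, top B: go to s0, push ε → (s0, 0, #)
  read 0, top #: go to s5, push B# → (s5, ε, B#)
All input consumed in state s5 with stack B#.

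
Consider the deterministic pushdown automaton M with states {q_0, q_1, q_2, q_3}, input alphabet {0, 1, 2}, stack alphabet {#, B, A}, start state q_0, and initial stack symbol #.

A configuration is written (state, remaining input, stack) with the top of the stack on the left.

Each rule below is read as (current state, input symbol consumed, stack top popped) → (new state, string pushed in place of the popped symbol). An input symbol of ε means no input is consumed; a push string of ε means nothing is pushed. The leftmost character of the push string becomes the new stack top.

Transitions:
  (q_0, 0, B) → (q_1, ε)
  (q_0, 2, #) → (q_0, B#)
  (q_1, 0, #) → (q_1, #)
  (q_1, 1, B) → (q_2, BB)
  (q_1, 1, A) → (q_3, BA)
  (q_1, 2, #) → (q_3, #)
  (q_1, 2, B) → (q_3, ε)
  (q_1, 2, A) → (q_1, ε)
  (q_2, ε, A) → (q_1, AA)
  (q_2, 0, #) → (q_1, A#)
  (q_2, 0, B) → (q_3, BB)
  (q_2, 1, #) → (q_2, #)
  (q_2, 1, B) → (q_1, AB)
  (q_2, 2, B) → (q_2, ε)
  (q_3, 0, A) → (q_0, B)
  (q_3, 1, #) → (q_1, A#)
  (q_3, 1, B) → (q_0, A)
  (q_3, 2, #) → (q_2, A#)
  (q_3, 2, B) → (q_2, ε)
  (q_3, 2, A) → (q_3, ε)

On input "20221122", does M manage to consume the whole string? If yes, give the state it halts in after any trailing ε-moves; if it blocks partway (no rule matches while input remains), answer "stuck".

stuck

(q_0, 20221122, #) ⊢ (q_0, 0221122, B#) ⊢ (q_1, 221122, #) ⊢ (q_3, 21122, #) ⊢ (q_2, 1122, A#) ⊢ (q_1, 1122, AA#) ⊢ (q_3, 122, BAA#) ⊢ (q_0, 22, AAA#)
No transition for (q_0, 2, top A); M blocks with input 22 remaining.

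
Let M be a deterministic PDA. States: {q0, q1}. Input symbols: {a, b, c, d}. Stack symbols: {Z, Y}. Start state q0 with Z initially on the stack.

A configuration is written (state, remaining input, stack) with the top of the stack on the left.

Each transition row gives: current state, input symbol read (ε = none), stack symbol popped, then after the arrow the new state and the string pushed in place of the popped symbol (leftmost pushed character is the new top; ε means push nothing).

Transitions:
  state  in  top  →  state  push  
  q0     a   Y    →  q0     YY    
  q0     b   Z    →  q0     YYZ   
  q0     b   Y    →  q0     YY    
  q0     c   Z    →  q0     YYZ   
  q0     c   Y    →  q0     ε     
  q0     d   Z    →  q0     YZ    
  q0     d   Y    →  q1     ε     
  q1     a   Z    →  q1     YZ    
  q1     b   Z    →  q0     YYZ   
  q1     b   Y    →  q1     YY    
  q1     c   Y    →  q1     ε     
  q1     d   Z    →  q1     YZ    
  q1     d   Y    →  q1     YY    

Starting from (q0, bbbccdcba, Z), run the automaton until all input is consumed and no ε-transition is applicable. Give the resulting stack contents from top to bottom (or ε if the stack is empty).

YYYZ

(q0, bbbccdcba, Z)
  read b, top Z: go to q0, push YYZ → (q0, bbccdcba, YYZ)
  read b, top Y: go to q0, push YY → (q0, bccdcba, YYYZ)
  read b, top Y: go to q0, push YY → (q0, ccdcba, YYYYZ)
  read c, top Y: go to q0, push ε → (q0, cdcba, YYYZ)
  read c, top Y: go to q0, push ε → (q0, dcba, YYZ)
  read d, top Y: go to q1, push ε → (q1, cba, YZ)
  read c, top Y: go to q1, push ε → (q1, ba, Z)
  read b, top Z: go to q0, push YYZ → (q0, a, YYZ)
  read a, top Y: go to q0, push YY → (q0, ε, YYYZ)
All input consumed in state q0 with stack YYYZ.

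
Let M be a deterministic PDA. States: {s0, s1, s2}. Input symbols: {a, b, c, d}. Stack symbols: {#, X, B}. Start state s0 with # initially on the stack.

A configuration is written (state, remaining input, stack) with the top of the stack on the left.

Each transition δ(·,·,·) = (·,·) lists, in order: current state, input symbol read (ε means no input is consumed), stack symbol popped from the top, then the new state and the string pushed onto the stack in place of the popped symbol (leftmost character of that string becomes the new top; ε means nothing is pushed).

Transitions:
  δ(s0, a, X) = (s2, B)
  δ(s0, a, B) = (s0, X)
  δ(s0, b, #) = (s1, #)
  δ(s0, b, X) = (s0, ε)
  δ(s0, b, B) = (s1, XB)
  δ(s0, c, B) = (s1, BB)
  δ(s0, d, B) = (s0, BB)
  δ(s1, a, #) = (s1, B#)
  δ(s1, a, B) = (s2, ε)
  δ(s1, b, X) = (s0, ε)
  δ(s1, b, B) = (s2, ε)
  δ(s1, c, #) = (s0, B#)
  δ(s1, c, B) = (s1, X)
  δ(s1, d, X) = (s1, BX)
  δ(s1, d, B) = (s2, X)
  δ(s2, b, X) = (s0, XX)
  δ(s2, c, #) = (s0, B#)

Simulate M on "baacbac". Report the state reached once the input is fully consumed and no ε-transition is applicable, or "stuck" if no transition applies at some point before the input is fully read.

(s0, baacbac, #)
  read b, top #: go to s1, push # → (s1, aacbac, #)
  read a, top #: go to s1, push B# → (s1, acbac, B#)
  read a, top B: go to s2, push ε → (s2, cbac, #)
  read c, top #: go to s0, push B# → (s0, bac, B#)
  read b, top B: go to s1, push XB → (s1, ac, XB#)
No transition for (s1, a, top X); M blocks with input ac remaining.

stuck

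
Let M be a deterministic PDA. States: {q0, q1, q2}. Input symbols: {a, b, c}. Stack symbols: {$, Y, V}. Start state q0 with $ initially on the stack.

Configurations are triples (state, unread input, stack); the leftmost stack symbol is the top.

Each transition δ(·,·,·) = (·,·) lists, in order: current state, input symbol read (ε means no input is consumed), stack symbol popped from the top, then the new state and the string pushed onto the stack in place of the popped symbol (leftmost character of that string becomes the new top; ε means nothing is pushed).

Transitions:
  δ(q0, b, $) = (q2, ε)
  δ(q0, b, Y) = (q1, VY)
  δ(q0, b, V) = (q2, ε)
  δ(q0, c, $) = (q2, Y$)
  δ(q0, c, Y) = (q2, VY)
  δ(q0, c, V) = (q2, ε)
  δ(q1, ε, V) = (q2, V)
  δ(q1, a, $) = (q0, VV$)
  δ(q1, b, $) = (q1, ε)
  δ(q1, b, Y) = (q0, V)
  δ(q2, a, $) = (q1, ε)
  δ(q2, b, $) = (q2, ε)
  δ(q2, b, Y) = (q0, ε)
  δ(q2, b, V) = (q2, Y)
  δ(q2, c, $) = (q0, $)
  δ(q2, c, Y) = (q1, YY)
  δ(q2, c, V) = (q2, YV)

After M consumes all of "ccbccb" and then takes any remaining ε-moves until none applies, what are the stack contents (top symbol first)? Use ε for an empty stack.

(q0, ccbccb, $)
  read c, top $: go to q2, push Y$ → (q2, cbccb, Y$)
  read c, top Y: go to q1, push YY → (q1, bccb, YY$)
  read b, top Y: go to q0, push V → (q0, ccb, VY$)
  read c, top V: go to q2, push ε → (q2, cb, Y$)
  read c, top Y: go to q1, push YY → (q1, b, YY$)
  read b, top Y: go to q0, push V → (q0, ε, VY$)
All input consumed in state q0 with stack VY$.

VY$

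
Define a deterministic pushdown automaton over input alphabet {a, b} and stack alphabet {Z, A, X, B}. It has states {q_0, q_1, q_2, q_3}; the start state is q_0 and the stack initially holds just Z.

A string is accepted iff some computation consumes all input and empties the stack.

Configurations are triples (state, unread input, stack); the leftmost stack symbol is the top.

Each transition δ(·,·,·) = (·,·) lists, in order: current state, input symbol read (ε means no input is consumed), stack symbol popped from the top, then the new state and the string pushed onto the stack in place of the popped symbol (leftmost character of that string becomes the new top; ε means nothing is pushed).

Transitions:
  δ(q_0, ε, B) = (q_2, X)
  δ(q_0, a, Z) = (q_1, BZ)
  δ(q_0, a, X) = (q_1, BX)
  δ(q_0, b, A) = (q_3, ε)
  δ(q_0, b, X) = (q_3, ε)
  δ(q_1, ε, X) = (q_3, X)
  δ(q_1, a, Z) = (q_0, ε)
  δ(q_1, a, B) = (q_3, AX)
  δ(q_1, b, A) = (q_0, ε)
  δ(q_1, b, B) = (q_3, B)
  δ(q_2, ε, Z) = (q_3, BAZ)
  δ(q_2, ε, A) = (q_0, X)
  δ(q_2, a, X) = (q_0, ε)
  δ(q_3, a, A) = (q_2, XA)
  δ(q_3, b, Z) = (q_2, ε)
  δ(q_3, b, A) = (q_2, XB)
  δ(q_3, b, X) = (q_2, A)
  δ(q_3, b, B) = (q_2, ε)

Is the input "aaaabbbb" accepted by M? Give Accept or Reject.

(q_0, aaaabbbb, Z) ⊢ (q_1, aaabbbb, BZ) ⊢ (q_3, aabbbb, AXZ) ⊢ (q_2, abbbb, XAXZ) ⊢ (q_0, bbbb, AXZ) ⊢ (q_3, bbb, XZ) ⊢ (q_2, bb, AZ) ⊢ (q_0, bb, XZ) ⊢ (q_3, b, Z) ⊢ (q_2, ε, ε)
All input consumed and the stack is empty.

Accept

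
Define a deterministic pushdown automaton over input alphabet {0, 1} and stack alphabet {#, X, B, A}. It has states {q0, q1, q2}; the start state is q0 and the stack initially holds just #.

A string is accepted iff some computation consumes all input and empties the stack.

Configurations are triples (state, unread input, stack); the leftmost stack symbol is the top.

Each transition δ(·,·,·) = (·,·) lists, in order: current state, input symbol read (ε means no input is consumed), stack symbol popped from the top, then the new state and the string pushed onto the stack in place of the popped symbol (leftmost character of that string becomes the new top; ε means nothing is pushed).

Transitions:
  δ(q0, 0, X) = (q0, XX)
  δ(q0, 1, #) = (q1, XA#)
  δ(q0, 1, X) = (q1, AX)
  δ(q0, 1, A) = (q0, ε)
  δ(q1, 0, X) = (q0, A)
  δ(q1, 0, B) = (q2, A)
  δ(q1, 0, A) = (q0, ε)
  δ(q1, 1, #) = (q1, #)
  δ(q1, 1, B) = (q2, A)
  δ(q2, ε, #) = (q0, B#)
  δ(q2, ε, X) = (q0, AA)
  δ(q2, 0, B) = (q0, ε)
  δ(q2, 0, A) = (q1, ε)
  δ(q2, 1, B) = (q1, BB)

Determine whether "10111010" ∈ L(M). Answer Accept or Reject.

Reject

(q0, 10111010, #) ⊢ (q1, 0111010, XA#) ⊢ (q0, 111010, AA#) ⊢ (q0, 11010, A#) ⊢ (q0, 1010, #) ⊢ (q1, 010, XA#) ⊢ (q0, 10, AA#) ⊢ (q0, 0, A#)
No transition applies at (q0, 0, A#); input not fully consumed.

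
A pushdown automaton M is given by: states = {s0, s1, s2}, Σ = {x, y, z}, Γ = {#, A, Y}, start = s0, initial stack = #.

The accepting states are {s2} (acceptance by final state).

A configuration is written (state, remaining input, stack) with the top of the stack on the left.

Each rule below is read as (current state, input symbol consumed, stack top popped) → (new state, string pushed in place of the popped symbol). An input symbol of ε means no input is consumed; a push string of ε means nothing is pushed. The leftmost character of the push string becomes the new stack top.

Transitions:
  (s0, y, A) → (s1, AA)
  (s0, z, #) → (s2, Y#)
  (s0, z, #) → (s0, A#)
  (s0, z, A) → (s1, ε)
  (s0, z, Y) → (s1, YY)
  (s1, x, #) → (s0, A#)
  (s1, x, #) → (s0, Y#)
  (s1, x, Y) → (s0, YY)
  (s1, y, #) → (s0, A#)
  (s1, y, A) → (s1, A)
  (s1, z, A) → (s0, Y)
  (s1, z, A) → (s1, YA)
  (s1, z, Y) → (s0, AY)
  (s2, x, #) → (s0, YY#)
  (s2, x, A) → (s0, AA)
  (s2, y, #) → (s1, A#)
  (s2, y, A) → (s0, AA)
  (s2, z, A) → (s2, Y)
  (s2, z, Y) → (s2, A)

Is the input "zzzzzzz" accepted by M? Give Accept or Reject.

Accept

One accepting computation: (s0, zzzzzzz, #) ⊢ (s2, zzzzzz, Y#) ⊢ (s2, zzzzz, A#) ⊢ (s2, zzzz, Y#) ⊢ (s2, zzz, A#) ⊢ (s2, zz, Y#) ⊢ (s2, z, A#) ⊢ (s2, ε, Y#)
All input consumed and state s2 ∈ F.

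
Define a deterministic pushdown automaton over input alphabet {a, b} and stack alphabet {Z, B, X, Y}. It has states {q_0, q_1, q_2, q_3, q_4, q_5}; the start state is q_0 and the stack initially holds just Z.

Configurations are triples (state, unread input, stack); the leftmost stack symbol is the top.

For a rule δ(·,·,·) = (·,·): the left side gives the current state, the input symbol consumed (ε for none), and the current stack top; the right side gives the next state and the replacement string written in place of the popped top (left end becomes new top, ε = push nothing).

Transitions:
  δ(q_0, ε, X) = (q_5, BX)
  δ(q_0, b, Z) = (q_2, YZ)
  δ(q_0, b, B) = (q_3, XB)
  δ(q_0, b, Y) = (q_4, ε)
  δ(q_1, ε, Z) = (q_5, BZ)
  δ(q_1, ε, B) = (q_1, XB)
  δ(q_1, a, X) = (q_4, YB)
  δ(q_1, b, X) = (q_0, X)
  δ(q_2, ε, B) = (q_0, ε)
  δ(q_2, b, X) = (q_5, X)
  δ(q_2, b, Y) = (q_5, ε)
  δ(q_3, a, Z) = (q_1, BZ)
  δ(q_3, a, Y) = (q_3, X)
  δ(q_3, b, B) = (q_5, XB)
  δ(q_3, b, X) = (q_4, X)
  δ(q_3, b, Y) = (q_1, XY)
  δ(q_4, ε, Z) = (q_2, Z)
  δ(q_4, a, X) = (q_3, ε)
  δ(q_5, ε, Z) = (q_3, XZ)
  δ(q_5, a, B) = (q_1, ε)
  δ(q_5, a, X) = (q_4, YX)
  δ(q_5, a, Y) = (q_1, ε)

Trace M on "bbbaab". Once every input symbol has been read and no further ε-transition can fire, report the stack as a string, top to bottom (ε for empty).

(q_0, bbbaab, Z)
  read b, top Z: go to q_2, push YZ → (q_2, bbaab, YZ)
  read b, top Y: go to q_5, push ε → (q_5, baab, Z)
  ε-move, top Z: go to q_3, push XZ → (q_3, baab, XZ)
  read b, top X: go to q_4, push X → (q_4, aab, XZ)
  read a, top X: go to q_3, push ε → (q_3, ab, Z)
  read a, top Z: go to q_1, push BZ → (q_1, b, BZ)
  ε-move, top B: go to q_1, push XB → (q_1, b, XBZ)
  read b, top X: go to q_0, push X → (q_0, ε, XBZ)
  ε-move, top X: go to q_5, push BX → (q_5, ε, BXBZ)
All input consumed in state q_5 with stack BXBZ.

BXBZ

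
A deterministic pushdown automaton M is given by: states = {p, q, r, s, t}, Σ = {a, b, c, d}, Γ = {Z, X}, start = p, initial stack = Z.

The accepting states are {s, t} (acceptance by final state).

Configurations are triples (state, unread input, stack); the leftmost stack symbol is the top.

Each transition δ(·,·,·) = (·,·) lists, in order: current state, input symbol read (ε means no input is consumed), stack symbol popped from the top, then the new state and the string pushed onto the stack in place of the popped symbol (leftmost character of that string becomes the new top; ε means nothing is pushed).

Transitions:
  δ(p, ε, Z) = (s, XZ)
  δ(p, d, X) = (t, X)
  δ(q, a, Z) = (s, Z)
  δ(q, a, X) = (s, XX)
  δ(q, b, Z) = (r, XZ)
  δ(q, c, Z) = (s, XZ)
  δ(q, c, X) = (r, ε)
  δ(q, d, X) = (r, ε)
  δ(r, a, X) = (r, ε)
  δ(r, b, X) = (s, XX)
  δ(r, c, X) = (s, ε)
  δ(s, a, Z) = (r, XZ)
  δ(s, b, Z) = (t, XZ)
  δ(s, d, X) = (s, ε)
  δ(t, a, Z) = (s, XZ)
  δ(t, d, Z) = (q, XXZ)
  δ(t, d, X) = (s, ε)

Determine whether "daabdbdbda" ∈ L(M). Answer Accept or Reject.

(p, daabdbdbda, Z) ⊢ (s, daabdbdbda, XZ) ⊢ (s, aabdbdbda, Z) ⊢ (r, abdbdbda, XZ) ⊢ (r, bdbdbda, Z)
No transition applies at (r, bdbdbda, Z); input not fully consumed.

Reject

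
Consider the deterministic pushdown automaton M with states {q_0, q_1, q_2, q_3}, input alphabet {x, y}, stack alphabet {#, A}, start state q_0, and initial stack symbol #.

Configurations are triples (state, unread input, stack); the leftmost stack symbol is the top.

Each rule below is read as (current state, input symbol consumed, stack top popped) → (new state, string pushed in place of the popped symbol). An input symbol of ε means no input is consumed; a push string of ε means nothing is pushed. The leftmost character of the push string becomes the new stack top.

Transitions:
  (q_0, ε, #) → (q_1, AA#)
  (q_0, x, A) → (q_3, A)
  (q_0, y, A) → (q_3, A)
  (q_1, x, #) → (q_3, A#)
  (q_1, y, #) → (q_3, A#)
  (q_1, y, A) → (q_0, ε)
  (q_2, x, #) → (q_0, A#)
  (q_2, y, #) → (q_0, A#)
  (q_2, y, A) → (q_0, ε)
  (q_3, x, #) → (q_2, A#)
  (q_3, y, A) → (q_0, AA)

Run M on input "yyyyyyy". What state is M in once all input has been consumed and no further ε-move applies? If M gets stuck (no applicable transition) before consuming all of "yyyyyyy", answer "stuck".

(q_0, yyyyyyy, #) ⊢ (q_1, yyyyyyy, AA#) ⊢ (q_0, yyyyyy, A#) ⊢ (q_3, yyyyy, A#) ⊢ (q_0, yyyy, AA#) ⊢ (q_3, yyy, AA#) ⊢ (q_0, yy, AAA#) ⊢ (q_3, y, AAA#) ⊢ (q_0, ε, AAAA#)
All input consumed; M is in state q_0.

q_0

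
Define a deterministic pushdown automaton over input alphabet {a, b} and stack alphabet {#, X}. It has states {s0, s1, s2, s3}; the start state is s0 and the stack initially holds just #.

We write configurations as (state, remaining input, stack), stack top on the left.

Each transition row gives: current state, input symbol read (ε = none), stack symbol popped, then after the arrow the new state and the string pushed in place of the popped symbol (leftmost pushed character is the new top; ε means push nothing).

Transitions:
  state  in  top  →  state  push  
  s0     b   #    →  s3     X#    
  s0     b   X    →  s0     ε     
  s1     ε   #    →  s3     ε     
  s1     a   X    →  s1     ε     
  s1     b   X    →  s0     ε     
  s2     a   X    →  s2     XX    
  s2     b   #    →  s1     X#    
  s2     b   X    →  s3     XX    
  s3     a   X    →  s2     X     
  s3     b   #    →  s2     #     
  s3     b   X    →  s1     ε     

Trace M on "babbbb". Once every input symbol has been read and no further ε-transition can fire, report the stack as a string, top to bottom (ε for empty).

(s0, babbbb, #)
  read b, top #: go to s3, push X# → (s3, abbbb, X#)
  read a, top X: go to s2, push X → (s2, bbbb, X#)
  read b, top X: go to s3, push XX → (s3, bbb, XX#)
  read b, top X: go to s1, push ε → (s1, bb, X#)
  read b, top X: go to s0, push ε → (s0, b, #)
  read b, top #: go to s3, push X# → (s3, ε, X#)
All input consumed in state s3 with stack X#.

X#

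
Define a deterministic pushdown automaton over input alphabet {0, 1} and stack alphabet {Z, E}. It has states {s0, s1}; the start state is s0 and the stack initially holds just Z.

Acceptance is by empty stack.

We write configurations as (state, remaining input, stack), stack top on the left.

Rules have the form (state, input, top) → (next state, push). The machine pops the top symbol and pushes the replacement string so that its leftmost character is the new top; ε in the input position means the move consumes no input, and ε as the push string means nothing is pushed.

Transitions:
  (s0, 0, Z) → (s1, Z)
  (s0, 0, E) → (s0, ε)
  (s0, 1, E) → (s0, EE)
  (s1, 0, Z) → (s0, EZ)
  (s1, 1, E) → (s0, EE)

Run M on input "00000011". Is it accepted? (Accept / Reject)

(s0, 00000011, Z)
  read 0, top Z: go to s1, push Z → (s1, 0000011, Z)
  read 0, top Z: go to s0, push EZ → (s0, 000011, EZ)
  read 0, top E: go to s0, push ε → (s0, 00011, Z)
  read 0, top Z: go to s1, push Z → (s1, 0011, Z)
  read 0, top Z: go to s0, push EZ → (s0, 011, EZ)
  read 0, top E: go to s0, push ε → (s0, 11, Z)
No transition applies at (s0, 11, Z); input not fully consumed.

Reject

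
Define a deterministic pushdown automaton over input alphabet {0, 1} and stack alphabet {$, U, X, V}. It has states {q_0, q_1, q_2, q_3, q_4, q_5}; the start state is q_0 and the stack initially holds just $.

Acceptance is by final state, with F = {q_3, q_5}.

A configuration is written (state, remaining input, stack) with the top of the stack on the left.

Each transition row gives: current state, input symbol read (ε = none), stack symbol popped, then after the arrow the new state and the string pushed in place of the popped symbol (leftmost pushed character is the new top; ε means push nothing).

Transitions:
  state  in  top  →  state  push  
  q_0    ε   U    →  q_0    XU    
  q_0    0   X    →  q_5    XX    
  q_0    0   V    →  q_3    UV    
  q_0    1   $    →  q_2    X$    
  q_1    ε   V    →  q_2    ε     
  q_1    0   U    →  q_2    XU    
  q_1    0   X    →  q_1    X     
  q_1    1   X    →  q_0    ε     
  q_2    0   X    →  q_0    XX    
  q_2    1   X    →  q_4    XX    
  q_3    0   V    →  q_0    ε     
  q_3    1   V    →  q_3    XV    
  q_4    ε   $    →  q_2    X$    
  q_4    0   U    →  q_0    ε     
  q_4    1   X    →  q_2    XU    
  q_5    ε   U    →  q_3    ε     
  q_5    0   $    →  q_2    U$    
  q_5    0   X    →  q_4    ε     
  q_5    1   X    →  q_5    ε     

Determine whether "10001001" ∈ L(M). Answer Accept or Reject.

Accept

(q_0, 10001001, $)
  read 1, top $: go to q_2, push X$ → (q_2, 0001001, X$)
  read 0, top X: go to q_0, push XX → (q_0, 001001, XX$)
  read 0, top X: go to q_5, push XX → (q_5, 01001, XXX$)
  read 0, top X: go to q_4, push ε → (q_4, 1001, XX$)
  read 1, top X: go to q_2, push XU → (q_2, 001, XUX$)
  read 0, top X: go to q_0, push XX → (q_0, 01, XXUX$)
  read 0, top X: go to q_5, push XX → (q_5, 1, XXXUX$)
  read 1, top X: go to q_5, push ε → (q_5, ε, XXUX$)
All input consumed; state q_5 ∈ F.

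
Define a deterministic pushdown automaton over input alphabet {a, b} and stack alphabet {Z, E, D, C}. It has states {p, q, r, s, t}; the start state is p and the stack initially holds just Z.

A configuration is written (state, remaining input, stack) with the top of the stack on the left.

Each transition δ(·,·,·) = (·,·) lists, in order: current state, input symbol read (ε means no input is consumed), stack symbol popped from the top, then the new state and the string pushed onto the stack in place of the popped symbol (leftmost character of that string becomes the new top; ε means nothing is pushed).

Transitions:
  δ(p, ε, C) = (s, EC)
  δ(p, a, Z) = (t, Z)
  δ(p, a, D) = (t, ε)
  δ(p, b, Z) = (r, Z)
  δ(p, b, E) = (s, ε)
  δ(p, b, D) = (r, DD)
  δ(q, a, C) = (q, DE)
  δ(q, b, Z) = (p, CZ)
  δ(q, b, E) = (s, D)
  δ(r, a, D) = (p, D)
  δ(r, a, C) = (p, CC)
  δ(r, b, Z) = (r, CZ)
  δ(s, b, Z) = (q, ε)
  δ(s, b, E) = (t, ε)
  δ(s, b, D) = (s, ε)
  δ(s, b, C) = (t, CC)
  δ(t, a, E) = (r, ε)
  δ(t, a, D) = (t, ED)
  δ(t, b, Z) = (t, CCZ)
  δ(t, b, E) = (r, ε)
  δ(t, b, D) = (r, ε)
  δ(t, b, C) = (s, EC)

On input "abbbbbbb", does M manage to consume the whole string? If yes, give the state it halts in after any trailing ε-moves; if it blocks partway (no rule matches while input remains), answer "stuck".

t

(p, abbbbbbb, Z)
  read a, top Z: go to t, push Z → (t, bbbbbbb, Z)
  read b, top Z: go to t, push CCZ → (t, bbbbbb, CCZ)
  read b, top C: go to s, push EC → (s, bbbbb, ECCZ)
  read b, top E: go to t, push ε → (t, bbbb, CCZ)
  read b, top C: go to s, push EC → (s, bbb, ECCZ)
  read b, top E: go to t, push ε → (t, bb, CCZ)
  read b, top C: go to s, push EC → (s, b, ECCZ)
  read b, top E: go to t, push ε → (t, ε, CCZ)
All input consumed; M is in state t.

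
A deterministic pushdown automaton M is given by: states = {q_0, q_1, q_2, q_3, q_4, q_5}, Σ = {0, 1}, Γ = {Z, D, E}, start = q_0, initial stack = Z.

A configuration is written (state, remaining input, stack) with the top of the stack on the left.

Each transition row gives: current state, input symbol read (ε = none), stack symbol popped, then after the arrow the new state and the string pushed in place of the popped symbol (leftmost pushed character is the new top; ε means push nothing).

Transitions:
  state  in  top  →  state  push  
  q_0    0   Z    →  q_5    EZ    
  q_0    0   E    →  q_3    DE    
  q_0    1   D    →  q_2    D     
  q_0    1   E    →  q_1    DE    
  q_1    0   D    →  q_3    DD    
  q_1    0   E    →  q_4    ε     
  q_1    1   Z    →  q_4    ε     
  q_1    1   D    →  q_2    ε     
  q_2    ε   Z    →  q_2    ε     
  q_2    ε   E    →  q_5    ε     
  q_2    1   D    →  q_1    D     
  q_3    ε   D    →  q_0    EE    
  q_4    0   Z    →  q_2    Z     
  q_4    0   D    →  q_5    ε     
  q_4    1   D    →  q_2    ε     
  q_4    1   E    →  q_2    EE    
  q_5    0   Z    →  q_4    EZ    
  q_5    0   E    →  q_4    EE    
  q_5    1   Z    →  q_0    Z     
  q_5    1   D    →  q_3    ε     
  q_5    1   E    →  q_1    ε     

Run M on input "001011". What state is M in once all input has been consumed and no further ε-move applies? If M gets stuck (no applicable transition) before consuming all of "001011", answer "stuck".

q_1

(q_0, 001011, Z)
  read 0, top Z: go to q_5, push EZ → (q_5, 01011, EZ)
  read 0, top E: go to q_4, push EE → (q_4, 1011, EEZ)
  read 1, top E: go to q_2, push EE → (q_2, 011, EEEZ)
  ε-move, top E: go to q_5, push ε → (q_5, 011, EEZ)
  read 0, top E: go to q_4, push EE → (q_4, 11, EEEZ)
  read 1, top E: go to q_2, push EE → (q_2, 1, EEEEZ)
  ε-move, top E: go to q_5, push ε → (q_5, 1, EEEZ)
  read 1, top E: go to q_1, push ε → (q_1, ε, EEZ)
All input consumed; M is in state q_1.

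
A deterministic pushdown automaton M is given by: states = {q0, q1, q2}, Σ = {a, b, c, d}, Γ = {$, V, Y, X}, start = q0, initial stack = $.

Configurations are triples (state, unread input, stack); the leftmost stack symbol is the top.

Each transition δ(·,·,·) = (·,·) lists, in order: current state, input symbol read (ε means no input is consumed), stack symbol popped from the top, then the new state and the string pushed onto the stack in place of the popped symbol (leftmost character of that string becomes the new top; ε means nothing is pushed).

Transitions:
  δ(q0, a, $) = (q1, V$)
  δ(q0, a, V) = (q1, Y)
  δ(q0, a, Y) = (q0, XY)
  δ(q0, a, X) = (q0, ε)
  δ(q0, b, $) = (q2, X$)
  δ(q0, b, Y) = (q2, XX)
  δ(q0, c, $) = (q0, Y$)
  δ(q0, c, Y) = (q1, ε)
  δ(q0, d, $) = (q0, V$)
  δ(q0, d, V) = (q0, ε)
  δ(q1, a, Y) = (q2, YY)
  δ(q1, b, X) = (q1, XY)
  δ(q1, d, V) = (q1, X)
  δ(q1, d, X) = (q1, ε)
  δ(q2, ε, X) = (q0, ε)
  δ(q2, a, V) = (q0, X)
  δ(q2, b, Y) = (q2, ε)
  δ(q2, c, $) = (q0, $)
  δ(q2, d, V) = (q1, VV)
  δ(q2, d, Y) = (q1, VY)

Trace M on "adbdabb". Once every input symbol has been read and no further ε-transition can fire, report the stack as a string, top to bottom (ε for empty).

(q0, adbdabb, $)
  read a, top $: go to q1, push V$ → (q1, dbdabb, V$)
  read d, top V: go to q1, push X → (q1, bdabb, X$)
  read b, top X: go to q1, push XY → (q1, dabb, XY$)
  read d, top X: go to q1, push ε → (q1, abb, Y$)
  read a, top Y: go to q2, push YY → (q2, bb, YY$)
  read b, top Y: go to q2, push ε → (q2, b, Y$)
  read b, top Y: go to q2, push ε → (q2, ε, $)
All input consumed in state q2 with stack $.

$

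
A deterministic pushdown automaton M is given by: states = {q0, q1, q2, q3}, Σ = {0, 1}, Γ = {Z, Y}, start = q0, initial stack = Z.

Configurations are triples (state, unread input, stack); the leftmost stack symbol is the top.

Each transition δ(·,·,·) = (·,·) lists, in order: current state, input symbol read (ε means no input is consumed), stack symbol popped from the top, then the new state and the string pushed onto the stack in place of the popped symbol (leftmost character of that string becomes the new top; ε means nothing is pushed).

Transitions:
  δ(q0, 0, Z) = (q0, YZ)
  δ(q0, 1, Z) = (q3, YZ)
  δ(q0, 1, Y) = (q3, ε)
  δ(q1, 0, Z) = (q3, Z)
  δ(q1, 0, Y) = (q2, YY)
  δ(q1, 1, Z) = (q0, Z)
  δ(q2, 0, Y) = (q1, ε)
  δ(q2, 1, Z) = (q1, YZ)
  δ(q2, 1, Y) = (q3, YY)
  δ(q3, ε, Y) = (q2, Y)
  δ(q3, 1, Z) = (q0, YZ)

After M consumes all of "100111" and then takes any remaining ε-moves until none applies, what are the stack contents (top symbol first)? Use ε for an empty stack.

(q0, 100111, Z)
  read 1, top Z: go to q3, push YZ → (q3, 00111, YZ)
  ε-move, top Y: go to q2, push Y → (q2, 00111, YZ)
  read 0, top Y: go to q1, push ε → (q1, 0111, Z)
  read 0, top Z: go to q3, push Z → (q3, 111, Z)
  read 1, top Z: go to q0, push YZ → (q0, 11, YZ)
  read 1, top Y: go to q3, push ε → (q3, 1, Z)
  read 1, top Z: go to q0, push YZ → (q0, ε, YZ)
All input consumed in state q0 with stack YZ.

YZ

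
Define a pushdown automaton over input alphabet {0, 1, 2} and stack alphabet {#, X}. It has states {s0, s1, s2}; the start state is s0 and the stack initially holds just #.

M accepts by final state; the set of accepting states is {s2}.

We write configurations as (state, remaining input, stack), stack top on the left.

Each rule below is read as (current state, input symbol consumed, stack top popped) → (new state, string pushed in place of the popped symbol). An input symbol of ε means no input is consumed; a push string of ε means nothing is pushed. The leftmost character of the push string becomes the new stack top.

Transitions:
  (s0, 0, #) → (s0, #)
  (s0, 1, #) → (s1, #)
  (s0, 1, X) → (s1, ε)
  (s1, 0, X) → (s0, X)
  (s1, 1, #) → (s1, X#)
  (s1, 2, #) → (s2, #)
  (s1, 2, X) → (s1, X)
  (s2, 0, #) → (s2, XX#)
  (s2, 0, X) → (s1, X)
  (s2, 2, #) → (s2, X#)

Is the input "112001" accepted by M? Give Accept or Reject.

Reject

No computation consumes all input and reaches a final state.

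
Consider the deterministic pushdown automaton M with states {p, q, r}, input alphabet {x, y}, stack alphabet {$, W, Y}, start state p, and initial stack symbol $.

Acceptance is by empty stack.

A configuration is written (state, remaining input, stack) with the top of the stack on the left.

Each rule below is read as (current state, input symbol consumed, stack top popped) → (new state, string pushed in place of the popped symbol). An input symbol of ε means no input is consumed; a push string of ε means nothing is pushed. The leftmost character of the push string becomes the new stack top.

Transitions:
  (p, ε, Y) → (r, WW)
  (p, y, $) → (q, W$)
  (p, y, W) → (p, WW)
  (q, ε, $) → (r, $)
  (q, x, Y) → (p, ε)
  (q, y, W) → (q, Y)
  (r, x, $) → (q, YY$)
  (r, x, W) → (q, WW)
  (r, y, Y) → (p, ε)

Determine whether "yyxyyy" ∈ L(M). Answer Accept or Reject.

(p, yyxyyy, $)
  read y, top $: go to q, push W$ → (q, yxyyy, W$)
  read y, top W: go to q, push Y → (q, xyyy, Y$)
  read x, top Y: go to p, push ε → (p, yyy, $)
  read y, top $: go to q, push W$ → (q, yy, W$)
  read y, top W: go to q, push Y → (q, y, Y$)
No transition applies at (q, y, Y$); input not fully consumed.

Reject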